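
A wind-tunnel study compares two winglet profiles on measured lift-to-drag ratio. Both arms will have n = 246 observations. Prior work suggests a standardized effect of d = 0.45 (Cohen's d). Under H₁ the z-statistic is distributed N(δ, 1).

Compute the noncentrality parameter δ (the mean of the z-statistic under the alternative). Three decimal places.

δ ≈ 4.991

The noncentrality parameter scales effect size by the design's sample-size factor: δ = d·√(n/2) = 0.45 × √(246/2) = 4.9907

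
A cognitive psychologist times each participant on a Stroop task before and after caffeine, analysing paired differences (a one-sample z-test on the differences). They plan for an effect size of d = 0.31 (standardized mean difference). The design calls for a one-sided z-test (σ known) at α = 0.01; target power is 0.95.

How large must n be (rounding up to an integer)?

n = 165

For power 0.95 need Φ(δ − z_{0.01}) = 0.95, so δ = z_{0.01} + z_{0.05} = 2.326 + 1.645 = 3.971.
δ = d·√n ⇒ n = (δ/d)² = (3.971 / 0.31)² = 164.10.
Rounding up, n = 165.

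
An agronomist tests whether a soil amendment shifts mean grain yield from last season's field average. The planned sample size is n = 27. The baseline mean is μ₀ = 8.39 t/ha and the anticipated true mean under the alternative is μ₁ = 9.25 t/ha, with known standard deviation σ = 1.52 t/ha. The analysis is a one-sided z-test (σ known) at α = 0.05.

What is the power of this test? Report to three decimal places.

Standardized effect: d = |μ₁ − μ₀| / σ = |9.25 − 8.39| / 1.52 = 0.5658
Noncentrality parameter: δ = d·√n = 0.5658 × √27 = 2.9399
Critical value for a one-sided test at α = 0.05: z_α = 1.645.
Power = Φ(δ − 1.645) = Φ(1.295) = 0.9024.

Power ≈ 0.902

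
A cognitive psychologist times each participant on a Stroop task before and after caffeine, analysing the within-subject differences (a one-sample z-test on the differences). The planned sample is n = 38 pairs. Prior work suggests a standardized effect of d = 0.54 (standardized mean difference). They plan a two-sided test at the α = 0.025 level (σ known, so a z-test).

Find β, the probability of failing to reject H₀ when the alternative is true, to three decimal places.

Noncentrality parameter: δ = d·√n = 0.54 × √38 = 3.3288
Two-sided α = 0.025 → critical value z_{0.0125} = 2.241.
Power = Φ(δ − 2.241) + Φ(−δ − 2.241) = Φ(1.087) + Φ(-5.570) = 0.8616 + 0.0000 = 0.8616.
Type II error: β = 1 − power = 1 − 0.8616 = 0.1384.

β ≈ 0.138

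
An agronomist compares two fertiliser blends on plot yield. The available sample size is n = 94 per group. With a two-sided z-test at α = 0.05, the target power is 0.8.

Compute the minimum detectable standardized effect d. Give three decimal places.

d ≈ 0.409

Required noncentrality: δ = z_{0.025} + z_{0.20} = 1.960 + 0.842 = 2.802.
(The second rejection-region term Φ(−δ − z_{α/2}) is negligible and dropped.)
δ = d·√(n/2) ⇒ d = δ/√(n/2) = 2.802/√(94/2) = 0.4087.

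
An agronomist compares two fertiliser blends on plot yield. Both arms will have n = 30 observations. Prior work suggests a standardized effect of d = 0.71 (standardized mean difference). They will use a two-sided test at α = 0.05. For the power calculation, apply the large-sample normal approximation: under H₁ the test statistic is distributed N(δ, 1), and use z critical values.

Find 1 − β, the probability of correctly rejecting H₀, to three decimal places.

Power ≈ 0.785

Noncentrality parameter: δ = d·√(n/2) = 0.71 × √(30/2) = 2.7498
Critical value for a two-sided test at α = 0.05: z_{α/2} = 1.960.
Power = Φ(δ − 1.960) + Φ(−δ − 1.960) = Φ(0.790) + Φ(-4.710) = 0.7852 + 0.0000 = 0.7852.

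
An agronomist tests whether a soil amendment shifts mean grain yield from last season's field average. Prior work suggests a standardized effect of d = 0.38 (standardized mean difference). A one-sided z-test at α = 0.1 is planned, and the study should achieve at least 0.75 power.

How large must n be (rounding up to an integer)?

n = 27

Set Φ(δ − 1.282) = 0.75; then δ − 1.282 = Φ⁻¹(0.75) = 0.674, giving δ = 1.956.
δ = d·√n ⇒ n = (δ/d)² = (1.956 / 0.38)² = 26.50.
Rounding up, n = 27.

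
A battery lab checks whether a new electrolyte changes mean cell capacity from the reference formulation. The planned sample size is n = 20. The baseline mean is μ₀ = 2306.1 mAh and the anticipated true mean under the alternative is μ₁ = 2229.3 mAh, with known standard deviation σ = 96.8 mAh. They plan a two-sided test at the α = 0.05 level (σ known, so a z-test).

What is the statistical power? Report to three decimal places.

Power ≈ 0.944

Standardized effect: d = |μ₁ − μ₀| / σ = |2229.3 − 2306.1| / 96.8 = 0.7934
Noncentrality parameter: δ = d·√n = 0.7934 × √20 = 3.5481
Critical value for a two-sided test at α = 0.05: z_{α/2} = 1.960.
Power = Φ(δ − 1.960) + Φ(−δ − 1.960) = Φ(1.588) + Φ(-5.508) = 0.9439 + 0.0000 = 0.9439.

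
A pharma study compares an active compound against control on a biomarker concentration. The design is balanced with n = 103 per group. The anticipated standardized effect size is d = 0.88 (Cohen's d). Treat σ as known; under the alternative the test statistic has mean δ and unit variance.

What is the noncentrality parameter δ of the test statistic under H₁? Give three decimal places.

δ = d·√(n/2) = 0.88 × √(103/2) = 6.3152

δ ≈ 6.315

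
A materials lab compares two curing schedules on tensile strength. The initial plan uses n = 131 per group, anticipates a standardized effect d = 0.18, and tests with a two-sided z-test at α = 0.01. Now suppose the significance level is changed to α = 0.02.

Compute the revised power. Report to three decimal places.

Power ≈ 0.192

δ = d·√(n/2) = 0.18 × √(131/2) = 1.4568 (unchanged). New critical value: z_{0.01} = 2.326.
Revised power = Φ(δ − 2.326) + Φ(−δ − 2.326) = Φ(-0.870) + Φ(-3.783) = 0.1923 + 0.0001 = 0.1923.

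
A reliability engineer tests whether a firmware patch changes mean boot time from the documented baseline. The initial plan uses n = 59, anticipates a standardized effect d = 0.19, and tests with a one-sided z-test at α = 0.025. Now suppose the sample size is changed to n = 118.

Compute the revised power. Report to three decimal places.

Power ≈ 0.541

With n = 118: δ = d·√n = 0.19 × √118 = 2.0639. Critical value z_{0.025} = 1.960.
Revised power = P(Z > 1.960 − δ) = Φ(0.104) = 0.5414.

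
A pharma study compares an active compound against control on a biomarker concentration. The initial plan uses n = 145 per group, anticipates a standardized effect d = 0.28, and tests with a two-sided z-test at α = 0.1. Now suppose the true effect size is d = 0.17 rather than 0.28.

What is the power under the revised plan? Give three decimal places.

Power ≈ 0.423

With d = 0.17: δ = d·√(n/2) = 0.17 × √(145/2) = 1.4475. Critical value z_{0.05} = 1.645.
Revised power = Φ(δ − 1.645) + Φ(−δ − 1.645) = Φ(-0.197) + Φ(-3.092) = 0.4218 + 0.0010 = 0.4228.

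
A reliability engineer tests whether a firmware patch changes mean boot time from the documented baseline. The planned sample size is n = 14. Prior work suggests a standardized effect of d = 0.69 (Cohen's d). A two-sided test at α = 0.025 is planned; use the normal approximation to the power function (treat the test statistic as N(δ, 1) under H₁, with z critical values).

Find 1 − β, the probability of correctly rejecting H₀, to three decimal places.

Noncentrality parameter: δ = d·√n = 0.69 × √14 = 2.5817
Two-sided α = 0.025 → critical value z_{0.0125} = 2.241.
Power = Φ(δ − 2.241) + Φ(−δ − 2.241) = Φ(0.340) + Φ(-4.823) = 0.6332 + 0.0000 = 0.6332.

Power ≈ 0.633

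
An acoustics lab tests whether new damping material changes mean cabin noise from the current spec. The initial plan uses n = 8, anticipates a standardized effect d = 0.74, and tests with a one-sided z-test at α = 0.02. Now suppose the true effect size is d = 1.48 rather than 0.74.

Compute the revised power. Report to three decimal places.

Power ≈ 0.984

With d = 1.48: δ = d·√n = 1.48 × √8 = 4.1861. Critical value z_{0.02} = 2.054.
Revised power = Φ(δ − 2.054) = Φ(2.132) = 0.9835.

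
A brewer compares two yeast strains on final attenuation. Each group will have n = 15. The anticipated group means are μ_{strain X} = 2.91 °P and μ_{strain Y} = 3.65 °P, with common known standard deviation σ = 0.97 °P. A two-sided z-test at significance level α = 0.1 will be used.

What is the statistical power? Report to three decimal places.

Power ≈ 0.672

Standardized effect: d = |μ_{strain X} − μ_{strain Y}| / σ = |2.91 − 3.65| / 0.97 = 0.7629
Noncentrality parameter: δ = d·√(n/2) = 0.7629 × √(15/2) = 2.0893
Two-sided α = 0.1 → critical value z_{0.05} = 1.645.
Power = Φ(δ − 1.645) + Φ(−δ − 1.645) = Φ(0.444) + Φ(-3.734) = 0.6716 + 0.0001 = 0.6717.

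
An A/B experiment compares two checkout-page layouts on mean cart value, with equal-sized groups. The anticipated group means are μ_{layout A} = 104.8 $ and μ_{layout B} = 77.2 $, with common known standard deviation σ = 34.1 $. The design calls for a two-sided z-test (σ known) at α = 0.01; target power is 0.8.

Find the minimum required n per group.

Standardized effect: d = |μ_{layout A} − μ_{layout B}| / σ = |104.8 − 77.2| / 34.1 = 0.8094
Set Φ(δ − 2.576) = 0.8; then δ − 2.576 = Φ⁻¹(0.8) = 0.842, giving δ = 3.417.
(Ignoring the negligible lower-tail rejection probability gives the usual closed-form inversion.)
δ = d·√(n/2) ⇒ n = 2(δ/d)² = 2 × (3.417 / 0.8094)² = 35.66.
Rounding up, n = 36 per group.

n = 36 per group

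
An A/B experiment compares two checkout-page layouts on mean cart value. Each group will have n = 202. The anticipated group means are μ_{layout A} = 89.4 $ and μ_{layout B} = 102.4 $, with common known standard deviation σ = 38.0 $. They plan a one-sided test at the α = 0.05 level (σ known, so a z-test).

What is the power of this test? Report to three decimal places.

Power ≈ 0.964

Standardized effect: d = |μ_{layout A} − μ_{layout B}| / σ = |89.4 − 102.4| / 38.0 = 0.3421
Noncentrality parameter: λ = d·√(n/2) = 0.3421 × √(202/2) = 3.4381
One-sided α = 0.05 → critical value z_{0.05} = 1.645.
Power = Φ(λ − 1.645) = Φ(1.793) = 0.9635.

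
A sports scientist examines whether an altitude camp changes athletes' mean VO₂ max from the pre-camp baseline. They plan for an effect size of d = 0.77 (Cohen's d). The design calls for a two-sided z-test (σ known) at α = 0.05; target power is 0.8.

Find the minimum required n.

n = 14

For power 0.8 need Φ(δ − z_{0.025}) = 0.8, so δ = z_{0.025} + z_{0.20} = 1.960 + 0.842 = 2.802.
(Ignoring the negligible lower-tail rejection probability gives the usual closed-form inversion.)
δ = d·√n ⇒ n = (δ/d)² = (2.802 / 0.77)² = 13.24.
Round up to the next whole unit.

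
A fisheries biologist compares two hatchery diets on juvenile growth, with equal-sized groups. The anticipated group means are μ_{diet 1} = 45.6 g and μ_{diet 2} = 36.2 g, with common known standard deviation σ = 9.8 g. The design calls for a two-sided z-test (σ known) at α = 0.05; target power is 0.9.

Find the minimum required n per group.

n = 23 per group

Standardized effect: d = |μ_{diet 1} − μ_{diet 2}| / σ = |45.6 − 36.2| / 9.8 = 0.9592
For power 0.9 need Φ(δ − z_{0.025}) = 0.9, so δ = z_{0.025} + z_{0.10} = 1.960 + 1.282 = 3.242.
(Ignoring the negligible lower-tail rejection probability gives the usual closed-form inversion.)
δ = d·√(n/2) ⇒ n = 2(δ/d)² = 2 × (3.242 / 0.9592)² = 22.84.
Rounding up, n = 23 per group.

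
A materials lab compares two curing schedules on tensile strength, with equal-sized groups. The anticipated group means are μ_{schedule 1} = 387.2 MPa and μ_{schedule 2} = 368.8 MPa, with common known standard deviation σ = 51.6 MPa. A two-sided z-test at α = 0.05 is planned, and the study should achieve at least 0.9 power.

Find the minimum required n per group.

Standardized effect: d = |μ_{schedule 1} − μ_{schedule 2}| / σ = |387.2 − 368.8| / 51.6 = 0.3566
Set Φ(δ − 1.960) = 0.9; then δ − 1.960 = Φ⁻¹(0.9) = 1.282, giving δ = 3.242.
(The Φ(−δ − z_{α/2}) term is vanishingly small for δ > 0 and is dropped in the standard sample-size formula.)
δ = d·√(n/2) ⇒ n = 2(δ/d)² = 2 × (3.242 / 0.3566)² = 165.27.
Round up to the next whole unit.

n = 166 per group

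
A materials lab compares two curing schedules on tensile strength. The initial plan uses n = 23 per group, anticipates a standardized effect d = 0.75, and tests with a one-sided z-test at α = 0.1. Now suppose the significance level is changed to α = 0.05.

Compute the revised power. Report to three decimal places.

δ = d·√(n/2) = 0.75 × √(23/2) = 2.5434 (unchanged). New critical value: z_{0.05} = 1.645.
Revised power = Φ(δ − 1.645) = Φ(0.899) = 0.8155.

Power ≈ 0.816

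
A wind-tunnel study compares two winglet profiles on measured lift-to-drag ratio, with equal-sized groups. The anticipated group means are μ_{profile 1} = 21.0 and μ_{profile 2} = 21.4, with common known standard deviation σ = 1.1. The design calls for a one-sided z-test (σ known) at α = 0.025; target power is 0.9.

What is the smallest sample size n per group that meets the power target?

n = 159 per group

Standardized effect: d = |μ_{profile 1} − μ_{profile 2}| / σ = |21.0 − 21.4| / 1.1 = 0.3636
For power 0.9 need Φ(δ − z_{0.025}) = 0.9, so δ = z_{0.025} + z_{0.10} = 1.960 + 1.282 = 3.242.
δ = d·√(n/2) ⇒ n = 2(δ/d)² = 2 × (3.242 / 0.3636)² = 158.92.
Round up to the next whole unit.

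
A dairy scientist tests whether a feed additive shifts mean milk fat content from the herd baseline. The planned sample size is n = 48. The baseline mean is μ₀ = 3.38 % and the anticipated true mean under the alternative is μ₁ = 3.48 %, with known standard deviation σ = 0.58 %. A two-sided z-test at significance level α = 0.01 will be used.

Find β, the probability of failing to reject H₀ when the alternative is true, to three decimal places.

Standardized effect: d = |μ₁ − μ₀| / σ = |3.48 − 3.38| / 0.58 = 0.1724
Noncentrality parameter: δ = d·√n = 0.1724 × √48 = 1.1945
Critical value for a two-sided test at α = 0.01: z_{α/2} = 2.576.
Power = Φ(δ − 2.576) + Φ(−δ − 2.576) = Φ(-1.381) + Φ(-3.770) = 0.0836 + 0.0001 = 0.0837.
Type II error: β = 1 − power = 1 − 0.0837 = 0.9163.

β ≈ 0.916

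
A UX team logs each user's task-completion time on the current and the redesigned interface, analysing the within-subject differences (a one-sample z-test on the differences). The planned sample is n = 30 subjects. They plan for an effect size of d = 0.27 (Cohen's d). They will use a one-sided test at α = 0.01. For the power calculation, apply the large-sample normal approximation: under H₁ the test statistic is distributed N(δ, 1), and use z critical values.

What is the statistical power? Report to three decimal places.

Noncentrality parameter: δ = d·√n = 0.27 × √30 = 1.4789
One-sided α = 0.01 → critical value z_{0.01} = 2.326.
Power = Φ(δ − 2.326) = Φ(-0.847) = 0.1984.

Power ≈ 0.198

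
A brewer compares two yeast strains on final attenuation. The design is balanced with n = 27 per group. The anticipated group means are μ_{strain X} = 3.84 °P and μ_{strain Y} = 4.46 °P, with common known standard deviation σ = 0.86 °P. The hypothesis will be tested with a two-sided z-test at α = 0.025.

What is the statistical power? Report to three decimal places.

Power ≈ 0.658

Standardized effect: d = |μ_{strain X} − μ_{strain Y}| / σ = |3.84 − 4.46| / 0.86 = 0.7209
Noncentrality parameter: δ = d·√(n/2) = 0.7209 × √(27/2) = 2.6489
Two-sided α = 0.025 → critical value z_{0.0125} = 2.241.
Power = Φ(δ − 2.241) + Φ(−δ − 2.241) = Φ(0.407) + Φ(-4.890) = 0.6582 + 0.0000 = 0.6582.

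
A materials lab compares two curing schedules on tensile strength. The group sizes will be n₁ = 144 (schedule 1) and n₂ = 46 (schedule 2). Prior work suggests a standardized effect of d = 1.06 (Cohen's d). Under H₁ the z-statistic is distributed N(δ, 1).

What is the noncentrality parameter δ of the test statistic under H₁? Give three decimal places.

δ ≈ 6.259

The noncentrality parameter scales effect size by the design's sample-size factor: δ = d / √(1/n₁ + 1/n₂) = 1.06 / √(1/144 + 1/46) = 6.2588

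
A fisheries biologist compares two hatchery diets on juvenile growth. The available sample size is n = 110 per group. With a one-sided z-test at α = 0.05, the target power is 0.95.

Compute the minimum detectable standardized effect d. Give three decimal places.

Need Φ(δ − 1.645) = 0.95, so δ = 1.645 + 1.645 = 3.290.
δ = d·√(n/2) ⇒ d = δ/√(n/2) = 3.290/√(110/2) = 0.4436.

d ≈ 0.444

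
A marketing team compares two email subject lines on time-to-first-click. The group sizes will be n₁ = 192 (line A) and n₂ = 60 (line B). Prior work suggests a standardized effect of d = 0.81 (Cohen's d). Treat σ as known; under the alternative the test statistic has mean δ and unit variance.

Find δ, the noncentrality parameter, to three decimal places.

δ ≈ 5.477

The noncentrality parameter scales effect size by the design's sample-size factor: δ = d / √(1/n₁ + 1/n₂) = 0.81 / √(1/192 + 1/60) = 5.4766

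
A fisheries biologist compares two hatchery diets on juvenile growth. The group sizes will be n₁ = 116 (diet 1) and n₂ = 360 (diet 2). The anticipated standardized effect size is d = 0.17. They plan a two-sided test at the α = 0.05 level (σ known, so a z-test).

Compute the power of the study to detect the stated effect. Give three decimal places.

Power ≈ 0.357

Noncentrality parameter: δ = d / √(1/n₁ + 1/n₂) = 0.17 / √(1/116 + 1/360) = 1.5923
Critical value for a two-sided test at α = 0.05: z_{α/2} = 1.960.
Power = Φ(δ − 1.960) + Φ(−δ − 1.960) = Φ(-0.368) + Φ(-3.552) = 0.3566 + 0.0002 = 0.3568.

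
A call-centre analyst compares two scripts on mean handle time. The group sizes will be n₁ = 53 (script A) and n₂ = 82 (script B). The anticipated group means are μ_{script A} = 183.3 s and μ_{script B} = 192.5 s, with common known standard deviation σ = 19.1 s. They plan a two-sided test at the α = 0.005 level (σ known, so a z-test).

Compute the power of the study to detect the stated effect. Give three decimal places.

Power ≈ 0.470

Standardized effect: d = |μ_{script A} − μ_{script B}| / σ = |183.3 − 192.5| / 19.1 = 0.4817
Noncentrality parameter: δ = d / √(1/n₁ + 1/n₂) = 0.4817 / √(1/53 + 1/82) = 2.7330
Critical value for a two-sided test at α = 0.005: z_{α/2} = 2.807.
Power = Φ(δ − 2.807) + Φ(−δ − 2.807) = Φ(-0.074) + Φ(-5.540) = 0.4705 + 0.0000 = 0.4705.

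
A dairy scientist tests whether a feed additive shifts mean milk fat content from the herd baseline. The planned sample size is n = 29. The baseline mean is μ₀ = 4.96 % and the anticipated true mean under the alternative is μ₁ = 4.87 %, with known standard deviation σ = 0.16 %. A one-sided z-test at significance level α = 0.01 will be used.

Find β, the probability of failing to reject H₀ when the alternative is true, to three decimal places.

Standardized effect: d = |μ₁ − μ₀| / σ = |4.87 − 4.96| / 0.16 = 0.5625
Noncentrality parameter: δ = d·√n = 0.5625 × √29 = 3.0292
Critical value for a one-sided test at α = 0.01: z_α = 2.326.
Power = Φ(δ − 2.326) = Φ(0.703) = 0.7589.
Type II error: β = 1 − power = 1 − 0.7589 = 0.2411.

β ≈ 0.241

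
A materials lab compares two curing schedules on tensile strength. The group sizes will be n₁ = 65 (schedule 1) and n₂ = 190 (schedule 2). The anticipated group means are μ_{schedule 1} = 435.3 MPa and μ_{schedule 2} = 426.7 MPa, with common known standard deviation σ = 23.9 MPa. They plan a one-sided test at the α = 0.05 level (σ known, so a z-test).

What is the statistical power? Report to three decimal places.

Standardized effect: d = |μ_{schedule 1} − μ_{schedule 2}| / σ = |435.3 − 426.7| / 23.9 = 0.3598
Noncentrality parameter: δ = d / √(1/n₁ + 1/n₂) = 0.3598 / √(1/65 + 1/190) = 2.5042
One-sided α = 0.05 → critical value z_{0.05} = 1.645.
Power = P(Z > 1.645 − δ) = Φ(0.859) = 0.8049.

Power ≈ 0.805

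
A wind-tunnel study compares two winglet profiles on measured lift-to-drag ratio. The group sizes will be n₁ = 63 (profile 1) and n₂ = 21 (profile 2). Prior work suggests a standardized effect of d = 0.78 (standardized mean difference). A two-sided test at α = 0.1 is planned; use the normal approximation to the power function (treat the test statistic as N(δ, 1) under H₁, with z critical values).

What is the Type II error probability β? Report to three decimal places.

Noncentrality parameter: λ = d / √(1/n₁ + 1/n₂) = 0.78 / √(1/63 + 1/21) = 3.0955
Two-sided α = 0.1 → critical value z_{0.05} = 1.645.
Power = Φ(λ − 1.645) + Φ(−λ − 1.645) = Φ(1.451) + Φ(-4.740) = 0.9266 + 0.0000 = 0.9266.
Type II error: β = 1 − power = 1 − 0.9266 = 0.0734.

β ≈ 0.073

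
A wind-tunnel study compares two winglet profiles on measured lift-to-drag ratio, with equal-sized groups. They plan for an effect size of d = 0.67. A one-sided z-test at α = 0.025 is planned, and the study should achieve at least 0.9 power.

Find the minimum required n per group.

n = 47 per group

For power 0.9 need Φ(δ − z_{0.025}) = 0.9, so δ = z_{0.025} + z_{0.10} = 1.960 + 1.282 = 3.242.
δ = d·√(n/2) ⇒ n = 2(δ/d)² = 2 × (3.242 / 0.67)² = 46.81.
Round up to the next whole unit.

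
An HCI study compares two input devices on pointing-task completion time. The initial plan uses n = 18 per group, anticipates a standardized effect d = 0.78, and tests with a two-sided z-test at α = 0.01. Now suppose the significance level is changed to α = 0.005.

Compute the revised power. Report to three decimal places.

Power ≈ 0.320

δ = d·√(n/2) = 0.78 × √(18/2) = 2.3400 (unchanged). New critical value: z_{0.0025} = 2.807.
Revised power = Φ(δ − 2.807) + Φ(−δ − 2.807) = Φ(-0.467) + Φ(-5.147) = 0.3202 + 0.0000 = 0.3202.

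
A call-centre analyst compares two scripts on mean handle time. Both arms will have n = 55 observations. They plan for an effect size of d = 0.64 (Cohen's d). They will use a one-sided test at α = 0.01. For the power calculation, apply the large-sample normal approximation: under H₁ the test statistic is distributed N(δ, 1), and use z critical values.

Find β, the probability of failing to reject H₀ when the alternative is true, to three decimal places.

β ≈ 0.152

Noncentrality parameter: δ = d·√(n/2) = 0.64 × √(55/2) = 3.3562
Critical value for a one-sided test at α = 0.01: z_α = 2.326.
Power = P(Z > 2.326 − δ) = Φ(1.030) = 0.8485.
Type II error: β = 1 − power = 1 − 0.8485 = 0.1515.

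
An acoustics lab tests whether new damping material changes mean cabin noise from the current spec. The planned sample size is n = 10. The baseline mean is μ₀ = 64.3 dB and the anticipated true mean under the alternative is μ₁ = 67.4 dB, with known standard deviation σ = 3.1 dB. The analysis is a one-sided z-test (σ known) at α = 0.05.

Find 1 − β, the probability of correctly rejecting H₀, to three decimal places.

Power ≈ 0.935

Standardized effect: d = |μ₁ − μ₀| / σ = |67.4 − 64.3| / 3.1 = 1.0000
Noncentrality parameter: δ = d·√n = 1.0000 × √10 = 3.1623
One-sided α = 0.05 → critical value z_{0.05} = 1.645.
Power = Φ(δ − 1.645) = Φ(1.517) = 0.9354.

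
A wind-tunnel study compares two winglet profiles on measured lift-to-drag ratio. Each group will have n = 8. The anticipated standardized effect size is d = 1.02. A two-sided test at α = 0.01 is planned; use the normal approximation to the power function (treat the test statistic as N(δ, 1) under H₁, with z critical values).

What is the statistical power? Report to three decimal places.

Power ≈ 0.296

Noncentrality parameter: δ = d·√(n/2) = 1.02 × √(8/2) = 2.0400
Critical value for a two-sided test at α = 0.01: z_{α/2} = 2.576.
Power = Φ(δ − 2.576) + Φ(−δ − 2.576) = Φ(-0.536) + Φ(-4.616) = 0.2960 + 0.0000 = 0.2960.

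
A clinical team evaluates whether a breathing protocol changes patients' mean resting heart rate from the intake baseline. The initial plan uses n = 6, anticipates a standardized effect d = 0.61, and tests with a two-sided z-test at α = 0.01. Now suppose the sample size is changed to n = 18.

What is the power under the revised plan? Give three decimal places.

With n = 18: δ = d·√n = 0.61 × √18 = 2.5880. Critical value z_{0.005} = 2.576.
Revised power = Φ(δ − 2.576) + Φ(−δ − 2.576) = Φ(0.012) + Φ(-5.164) = 0.5049 + 0.0000 = 0.5049.

Power ≈ 0.505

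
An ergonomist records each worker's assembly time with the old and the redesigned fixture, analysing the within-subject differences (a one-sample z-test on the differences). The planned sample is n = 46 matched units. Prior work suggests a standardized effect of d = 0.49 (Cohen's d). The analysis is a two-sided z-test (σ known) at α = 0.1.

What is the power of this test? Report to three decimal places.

Power ≈ 0.953

Noncentrality parameter: δ = d·√n = 0.49 × √46 = 3.3233
Two-sided α = 0.1 → critical value z_{0.05} = 1.645.
Power = Φ(δ − 1.645) + Φ(−δ − 1.645) = Φ(1.678) + Φ(-4.968) = 0.9534 + 0.0000 = 0.9534.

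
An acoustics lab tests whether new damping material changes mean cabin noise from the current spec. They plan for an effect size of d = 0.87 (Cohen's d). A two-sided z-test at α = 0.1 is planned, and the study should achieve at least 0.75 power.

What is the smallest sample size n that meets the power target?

Set Φ(δ − 1.645) = 0.75; then δ − 1.645 = Φ⁻¹(0.75) = 0.674, giving δ = 2.319.
(Ignoring the negligible lower-tail rejection probability gives the usual closed-form inversion.)
δ = d·√n ⇒ n = (δ/d)² = (2.319 / 0.87)² = 7.11.
Rounding up, n = 8.

n = 8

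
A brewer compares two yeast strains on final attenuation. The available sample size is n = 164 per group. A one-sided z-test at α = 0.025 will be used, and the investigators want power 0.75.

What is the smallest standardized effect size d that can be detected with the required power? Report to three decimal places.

d ≈ 0.291

Need Φ(δ − 1.960) = 0.75, so δ = 1.960 + 0.674 = 2.634.
δ = d·√(n/2) ⇒ d = δ/√(n/2) = 2.634/√(164/2) = 0.2909.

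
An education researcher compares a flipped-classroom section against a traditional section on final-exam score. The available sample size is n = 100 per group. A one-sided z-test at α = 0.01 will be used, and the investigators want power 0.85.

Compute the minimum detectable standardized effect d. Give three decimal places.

Required noncentrality: δ = z_{0.01} + z_{0.15} = 2.326 + 1.036 = 3.363.
δ = d·√(n/2) ⇒ d = δ/√(n/2) = 3.363/√(100/2) = 0.4756.

d ≈ 0.476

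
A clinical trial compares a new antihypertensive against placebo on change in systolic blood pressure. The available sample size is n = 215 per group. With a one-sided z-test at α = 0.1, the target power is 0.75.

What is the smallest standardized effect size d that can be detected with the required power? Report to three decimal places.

Required noncentrality: δ = z_{0.1} + z_{0.25} = 1.282 + 0.674 = 1.956.
δ = d·√(n/2) ⇒ d = δ/√(n/2) = 1.956/√(215/2) = 0.1887.

d ≈ 0.189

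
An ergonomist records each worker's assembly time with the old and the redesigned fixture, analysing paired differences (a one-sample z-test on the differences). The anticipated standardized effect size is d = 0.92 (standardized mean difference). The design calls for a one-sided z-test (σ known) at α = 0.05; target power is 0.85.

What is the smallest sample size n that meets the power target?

Set Φ(δ − 1.645) = 0.85; then δ − 1.645 = Φ⁻¹(0.85) = 1.036, giving δ = 2.681.
δ = d·√n ⇒ n = (δ/d)² = (2.681 / 0.92)² = 8.49.
Round up to the next whole unit.

n = 9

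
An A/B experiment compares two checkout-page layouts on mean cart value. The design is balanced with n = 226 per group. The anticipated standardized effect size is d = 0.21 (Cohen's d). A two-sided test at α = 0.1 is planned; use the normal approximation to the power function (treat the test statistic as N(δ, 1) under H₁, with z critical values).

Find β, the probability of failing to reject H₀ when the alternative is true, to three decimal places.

β ≈ 0.278

Noncentrality parameter: δ = d·√(n/2) = 0.21 × √(226/2) = 2.2323
Critical value for a two-sided test at α = 0.1: z_{α/2} = 1.645.
Power = Φ(δ − 1.645) + Φ(−δ − 1.645) = Φ(0.587) + Φ(-3.877) = 0.7216 + 0.0001 = 0.7216.
Type II error: β = 1 − power = 1 − 0.7216 = 0.2784.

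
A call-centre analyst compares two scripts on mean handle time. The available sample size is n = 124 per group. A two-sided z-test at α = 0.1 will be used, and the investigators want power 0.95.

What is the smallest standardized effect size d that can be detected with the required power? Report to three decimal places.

Required noncentrality: δ = z_{0.05} + z_{0.05} = 1.645 + 1.645 = 3.290.
(The second rejection-region term Φ(−δ − z_{α/2}) is negligible and dropped.)
δ = d·√(n/2) ⇒ d = δ/√(n/2) = 3.290/√(124/2) = 0.4178.

d ≈ 0.418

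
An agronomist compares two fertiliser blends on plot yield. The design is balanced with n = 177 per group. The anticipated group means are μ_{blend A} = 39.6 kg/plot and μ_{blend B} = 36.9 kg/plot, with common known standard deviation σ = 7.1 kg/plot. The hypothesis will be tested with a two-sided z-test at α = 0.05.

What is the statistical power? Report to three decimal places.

Standardized effect: d = |μ_{blend A} − μ_{blend B}| / σ = |39.6 − 36.9| / 7.1 = 0.3803
Noncentrality parameter: δ = d·√(n/2) = 0.3803 × √(177/2) = 3.5775
Critical value for a two-sided test at α = 0.05: z_{α/2} = 1.960.
Power = Φ(δ − 1.960) + Φ(−δ − 1.960) = Φ(1.618) + Φ(-5.537) = 0.9471 + 0.0000 = 0.9471.

Power ≈ 0.947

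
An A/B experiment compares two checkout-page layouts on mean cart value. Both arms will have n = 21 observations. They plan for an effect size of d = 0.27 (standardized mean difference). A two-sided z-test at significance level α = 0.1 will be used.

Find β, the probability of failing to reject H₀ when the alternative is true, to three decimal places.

β ≈ 0.773

Noncentrality parameter: δ = d·√(n/2) = 0.27 × √(21/2) = 0.8749
Two-sided α = 0.1 → critical value z_{0.05} = 1.645.
Power = Φ(δ − 1.645) + Φ(−δ − 1.645) = Φ(-0.770) + Φ(-2.520) = 0.2207 + 0.0059 = 0.2265.
Type II error: β = 1 − power = 1 − 0.2265 = 0.7735.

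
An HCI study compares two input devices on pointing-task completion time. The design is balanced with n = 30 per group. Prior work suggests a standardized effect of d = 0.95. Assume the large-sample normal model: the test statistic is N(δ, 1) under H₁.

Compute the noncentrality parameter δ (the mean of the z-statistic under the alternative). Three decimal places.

δ ≈ 3.679

δ = d·√(n/2) = 0.95 × √(30/2) = 3.6793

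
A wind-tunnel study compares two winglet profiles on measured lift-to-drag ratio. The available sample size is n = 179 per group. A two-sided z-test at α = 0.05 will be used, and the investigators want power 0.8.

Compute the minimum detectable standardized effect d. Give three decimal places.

d ≈ 0.296

Need Φ(δ − 1.960) = 0.8, so δ = 1.960 + 0.842 = 2.802.
(The second rejection-region term Φ(−δ − z_{α/2}) is negligible and dropped.)
δ = d·√(n/2) ⇒ d = δ/√(n/2) = 2.802/√(179/2) = 0.2961.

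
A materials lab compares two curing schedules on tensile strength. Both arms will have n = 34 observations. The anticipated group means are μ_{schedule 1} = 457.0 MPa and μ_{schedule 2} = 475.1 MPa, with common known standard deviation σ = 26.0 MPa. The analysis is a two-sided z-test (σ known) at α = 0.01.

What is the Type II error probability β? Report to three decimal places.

Standardized effect: d = |μ_{schedule 1} − μ_{schedule 2}| / σ = |457.0 − 475.1| / 26.0 = 0.6962
Noncentrality parameter: δ = d·√(n/2) = 0.6962 × √(34/2) = 2.8703
Two-sided α = 0.01 → critical value z_{0.005} = 2.576.
Power = Φ(δ − 2.576) + Φ(−δ − 2.576) = Φ(0.294) + Φ(-5.446) = 0.6158 + 0.0000 = 0.6158.
Type II error: β = 1 − power = 1 − 0.6158 = 0.3842.

β ≈ 0.384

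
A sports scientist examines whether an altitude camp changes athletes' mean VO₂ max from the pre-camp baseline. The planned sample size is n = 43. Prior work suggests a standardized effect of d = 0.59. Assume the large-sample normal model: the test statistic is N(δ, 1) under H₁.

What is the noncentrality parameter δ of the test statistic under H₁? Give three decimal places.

δ ≈ 3.869

δ = d·√n = 0.59 × √43 = 3.8689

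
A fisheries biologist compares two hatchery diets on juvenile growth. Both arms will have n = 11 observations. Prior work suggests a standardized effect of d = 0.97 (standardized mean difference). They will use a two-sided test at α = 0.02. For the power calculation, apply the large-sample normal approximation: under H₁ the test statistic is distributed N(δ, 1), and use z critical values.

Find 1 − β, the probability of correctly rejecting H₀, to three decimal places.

Power ≈ 0.479

Noncentrality parameter: δ = d·√(n/2) = 0.97 × √(11/2) = 2.2749
Critical value for a two-sided test at α = 0.02: z_{α/2} = 2.326.
Power = Φ(δ − 2.326) + Φ(−δ − 2.326) = Φ(-0.051) + Φ(-4.601) = 0.4795 + 0.0000 = 0.4795.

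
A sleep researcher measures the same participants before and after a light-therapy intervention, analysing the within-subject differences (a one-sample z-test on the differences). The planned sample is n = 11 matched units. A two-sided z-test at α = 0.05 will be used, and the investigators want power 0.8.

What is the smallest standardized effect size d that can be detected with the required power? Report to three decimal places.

Required noncentrality: δ = z_{0.025} + z_{0.20} = 1.960 + 0.842 = 2.802.
(Lower-tail contribution to power is negligible for δ > 0.)
δ = d·√n ⇒ d = δ/√n = 2.802/√11 = 0.8447.

d ≈ 0.845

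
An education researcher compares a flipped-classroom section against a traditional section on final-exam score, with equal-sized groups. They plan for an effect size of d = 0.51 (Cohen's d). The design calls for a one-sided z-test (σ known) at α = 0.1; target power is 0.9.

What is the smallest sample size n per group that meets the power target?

For power 0.9 need Φ(δ − z_{0.1}) = 0.9, so δ = z_{0.1} + z_{0.10} = 1.282 + 1.282 = 2.563.
δ = d·√(n/2) ⇒ n = 2(δ/d)² = 2 × (2.563 / 0.51)² = 50.52.
Round up to the next whole unit.

n = 51 per group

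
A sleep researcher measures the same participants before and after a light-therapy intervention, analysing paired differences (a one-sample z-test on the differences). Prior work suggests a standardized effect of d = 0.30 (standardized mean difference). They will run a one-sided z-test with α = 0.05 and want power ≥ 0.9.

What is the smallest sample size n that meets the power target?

n = 96

Set Φ(δ − 1.645) = 0.9; then δ − 1.645 = Φ⁻¹(0.9) = 1.282, giving δ = 2.926.
δ = d·√n ⇒ n = (δ/d)² = (2.926 / 0.30)² = 95.15.
Round up to the next whole unit.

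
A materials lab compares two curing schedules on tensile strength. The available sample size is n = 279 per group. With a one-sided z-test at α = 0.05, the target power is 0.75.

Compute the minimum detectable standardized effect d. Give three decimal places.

d ≈ 0.196

Need Φ(δ − 1.645) = 0.75, so δ = 1.645 + 0.674 = 2.319.
δ = d·√(n/2) ⇒ d = δ/√(n/2) = 2.319/√(279/2) = 0.1964.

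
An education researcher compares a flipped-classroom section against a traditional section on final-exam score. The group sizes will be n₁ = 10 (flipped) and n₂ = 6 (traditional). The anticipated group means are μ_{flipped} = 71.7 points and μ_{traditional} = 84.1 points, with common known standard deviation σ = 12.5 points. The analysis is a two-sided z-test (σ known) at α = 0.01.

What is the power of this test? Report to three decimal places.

Standardized effect: d = |μ_{flipped} − μ_{traditional}| / σ = |71.7 − 84.1| / 12.5 = 0.9920
Noncentrality parameter: λ = d / √(1/n₁ + 1/n₂) = 0.9920 / √(1/10 + 1/6) = 1.9210
Two-sided α = 0.01 → critical value z_{0.005} = 2.576.
Power = Φ(λ − 2.576) + Φ(−λ − 2.576) = Φ(-0.655) + Φ(-4.497) = 0.2563 + 0.0000 = 0.2563.

Power ≈ 0.256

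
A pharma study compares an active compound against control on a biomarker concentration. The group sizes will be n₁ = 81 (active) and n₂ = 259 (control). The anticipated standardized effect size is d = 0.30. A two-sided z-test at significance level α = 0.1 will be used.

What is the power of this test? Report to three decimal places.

Noncentrality parameter: δ = d / √(1/n₁ + 1/n₂) = 0.30 / √(1/81 + 1/259) = 2.3565
Critical value for a two-sided test at α = 0.1: z_{α/2} = 1.645.
Power = Φ(δ − 1.645) + Φ(−δ − 1.645) = Φ(0.712) + Φ(-4.001) = 0.7617 + 0.0000 = 0.7617.

Power ≈ 0.762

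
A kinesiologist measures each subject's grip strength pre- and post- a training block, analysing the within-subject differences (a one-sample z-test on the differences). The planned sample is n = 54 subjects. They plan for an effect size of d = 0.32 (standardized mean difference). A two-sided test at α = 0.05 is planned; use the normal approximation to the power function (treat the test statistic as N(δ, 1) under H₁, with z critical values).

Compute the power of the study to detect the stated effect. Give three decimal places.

Power ≈ 0.652

Noncentrality parameter: δ = d·√n = 0.32 × √54 = 2.3515
Two-sided α = 0.05 → critical value z_{0.025} = 1.960.
Power = Φ(δ − 1.960) + Φ(−δ − 1.960) = Φ(0.392) + Φ(-4.311) = 0.6523 + 0.0000 = 0.6523.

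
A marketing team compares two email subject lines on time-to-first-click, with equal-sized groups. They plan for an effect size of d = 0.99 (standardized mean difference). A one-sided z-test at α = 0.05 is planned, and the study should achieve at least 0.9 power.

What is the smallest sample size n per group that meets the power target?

Set Φ(δ − 1.645) = 0.9; then δ − 1.645 = Φ⁻¹(0.9) = 1.282, giving δ = 2.926.
δ = d·√(n/2) ⇒ n = 2(δ/d)² = 2 × (2.926 / 0.99)² = 17.48.
Round up to the next whole unit.

n = 18 per group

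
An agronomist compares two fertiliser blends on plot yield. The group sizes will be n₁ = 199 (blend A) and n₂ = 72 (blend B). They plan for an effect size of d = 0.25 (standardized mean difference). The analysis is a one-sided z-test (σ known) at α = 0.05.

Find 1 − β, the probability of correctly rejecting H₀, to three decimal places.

Power ≈ 0.569

Noncentrality parameter: δ = d / √(1/n₁ + 1/n₂) = 0.25 / √(1/199 + 1/72) = 1.8178
One-sided α = 0.05 → critical value z_{0.05} = 1.645.
Power = P(Z > 1.645 − δ) = Φ(0.173) = 0.5687.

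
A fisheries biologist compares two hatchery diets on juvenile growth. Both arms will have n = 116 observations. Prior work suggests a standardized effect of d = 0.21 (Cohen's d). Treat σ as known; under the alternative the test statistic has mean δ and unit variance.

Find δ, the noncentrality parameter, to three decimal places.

δ = d·√(n/2) = 0.21 × √(116/2) = 1.5993

δ ≈ 1.599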